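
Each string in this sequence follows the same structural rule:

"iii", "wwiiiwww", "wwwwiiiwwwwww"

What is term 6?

wwwwwwwwwwiiiwwwwwwwwwwwwwww

s(k+1) = ww·s(k)·www, so each term gains ww as a prefix and www as a suffix.
From wwwwiiiwwwwww, 3 further steps: wwwwiiiwwwwww → wwwwwwiiiwwwwwwwww → wwwwwwwwiiiwwwwwwwwwwww → (answer).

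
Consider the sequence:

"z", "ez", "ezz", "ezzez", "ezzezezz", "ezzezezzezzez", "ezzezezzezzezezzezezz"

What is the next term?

ezzezezzezzezezzezezzezzezezzezzez

This is a Fibonacci-style word recurrence s(k) = s(k−1)·s(k−2): e.g. ez·z = ezz.
So term 8 is ezzezezzezzezezzezezz·ezzezezzezzez.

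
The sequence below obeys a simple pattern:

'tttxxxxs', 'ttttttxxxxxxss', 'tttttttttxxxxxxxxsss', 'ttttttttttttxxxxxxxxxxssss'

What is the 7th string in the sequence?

Reading off run lengths: t runs 3, 6, 9, 12; x runs 4, 6, 8, 10; s runs 1, 2, 3, 4 — each is linear in n (n = 1, 2, …).
At n = 7 the blocks have lengths 21, 16, 7.

tttttttttttttttttttttxxxxxxxxxxxxxxxxsssssss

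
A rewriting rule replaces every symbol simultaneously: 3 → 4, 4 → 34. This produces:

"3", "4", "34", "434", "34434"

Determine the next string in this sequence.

Rewriting each symbol of 34434: 3→4, 4→34, 4→34, 3→4, 4→34, which concatenates to 4 34 34 4 34.

43434434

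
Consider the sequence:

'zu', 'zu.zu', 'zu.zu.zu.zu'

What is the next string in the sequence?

s(k+1) = s(k)·.·s(k) — each term doubles the last with '.' between the halves.
Doubling zu.zu.zu.zu with '.' between the halves:

zu.zu.zu.zu.zu.zu.zu.zu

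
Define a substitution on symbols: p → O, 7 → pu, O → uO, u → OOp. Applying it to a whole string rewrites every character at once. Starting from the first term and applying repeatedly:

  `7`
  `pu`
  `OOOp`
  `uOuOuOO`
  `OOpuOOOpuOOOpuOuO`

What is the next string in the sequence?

uOuOOOOpuOuOuOOOOpuOuOuOOOOpuOOOpuO

Replace each of the 17 characters of OOpuOOOpuOOOpuOuO in place — uO uO O OOp uO uO uO O OOp uO uO uO O OOp uO OOp uO — and concatenate.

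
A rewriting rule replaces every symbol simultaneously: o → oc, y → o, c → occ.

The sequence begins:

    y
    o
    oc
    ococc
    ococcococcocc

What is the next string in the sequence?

Applying the rule to each of the 13 symbols of ococcococcocc gives the pieces oc occ oc occ occ oc occ oc occ occ oc occ occ, which concatenate to the answer.

ococcococcoccococcococcoccococcocc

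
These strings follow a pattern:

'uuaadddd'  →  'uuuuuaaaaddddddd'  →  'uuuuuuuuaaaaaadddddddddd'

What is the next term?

Term n consists of 3n-1 u's, followed by 2n a's, followed by 3n+1 d's (n = 1, 2, …).
Setting n = 4 gives 11, 8, 13 characters in each block.

uuuuuuuuuuuaaaaaaaaddddddddddddd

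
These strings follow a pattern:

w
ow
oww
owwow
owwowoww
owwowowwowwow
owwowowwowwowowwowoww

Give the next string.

Each term (from the third on) is the previous term followed by the one before it: term 3 = ow·w = oww.
So term 8 is owwowowwowwowowwowoww·owwowowwowwow.

owwowowwowwowowwowowwowwowowwowwow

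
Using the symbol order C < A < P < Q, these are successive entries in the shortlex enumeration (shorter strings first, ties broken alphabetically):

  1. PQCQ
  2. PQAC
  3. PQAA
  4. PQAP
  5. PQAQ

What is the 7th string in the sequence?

Continuing the enumeration 2 steps past PQAQ: PQAQ → PQPC → (answer).

PQPA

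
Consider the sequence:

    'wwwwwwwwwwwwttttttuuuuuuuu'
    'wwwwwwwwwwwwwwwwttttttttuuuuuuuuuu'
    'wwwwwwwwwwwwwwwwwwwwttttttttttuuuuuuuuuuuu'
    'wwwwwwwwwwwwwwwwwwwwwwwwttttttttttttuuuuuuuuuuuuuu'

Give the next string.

Term n consists of 4n w's, followed by 2n t's, followed by 2n+2 u's, where the shown terms are n = 3, 4, 5, 6.
For the next term, n = 7, so the run lengths are 28, 14, 16.

wwwwwwwwwwwwwwwwwwwwwwwwwwwwttttttttttttttuuuuuuuuuuuuuuuu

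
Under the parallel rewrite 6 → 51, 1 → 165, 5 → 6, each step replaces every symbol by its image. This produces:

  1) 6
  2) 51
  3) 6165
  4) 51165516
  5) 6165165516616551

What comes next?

Rewriting the 16 symbols of 6165165516616551 one by one yields 51 165 51 6 165 51 6 6 165 51 51 165 51 6 6 165; concatenated:

51165516165516616551511655166165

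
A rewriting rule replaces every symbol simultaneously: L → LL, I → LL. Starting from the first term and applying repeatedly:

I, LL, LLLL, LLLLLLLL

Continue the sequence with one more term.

LLLLLLLLLLLLLLLL

Apply φ to LLLLLLLL symbol by symbol: L→LL, L→LL, L→LL, L→LL, L→LL, L→LL, L→LL, L→LL; joined: LL LL LL LL LL LL LL LL.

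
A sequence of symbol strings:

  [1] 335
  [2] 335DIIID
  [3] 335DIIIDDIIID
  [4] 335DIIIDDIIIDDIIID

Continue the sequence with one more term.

335DIIIDDIIIDDIIIDDIIID

Each term is the previous one with DIIID appended.
One more step from 335DIIIDDIIIDDIIID gives the answer.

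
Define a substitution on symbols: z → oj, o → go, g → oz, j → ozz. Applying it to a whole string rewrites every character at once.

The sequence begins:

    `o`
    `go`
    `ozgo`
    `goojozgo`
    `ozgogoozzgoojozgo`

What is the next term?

φ(ozgogoozzgoojozgo) expands symbol-by-symbol to go oj oz go oz go go oj oj oz go go ozz go oj oz go; joining the 17 pieces gives the next term.

goojozgoozgogoojojozgogoozzgoojozgo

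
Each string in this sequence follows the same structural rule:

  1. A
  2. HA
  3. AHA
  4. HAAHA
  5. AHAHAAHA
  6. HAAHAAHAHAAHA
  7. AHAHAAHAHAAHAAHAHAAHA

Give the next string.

HAAHAAHAHAAHAAHAHAAHAHAAHAAHAHAAHA

This is a Fibonacci-style word recurrence s(k) = s(k−2)·s(k−1): e.g. A·HA = AHA.
Continuing: HAAHAAHAHAAHA · AHAHAAHAHAAHAAHAHAAHA gives term 8.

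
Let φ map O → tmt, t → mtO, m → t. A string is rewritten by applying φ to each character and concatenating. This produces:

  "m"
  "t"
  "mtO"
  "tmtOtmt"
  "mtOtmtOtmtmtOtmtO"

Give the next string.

Rewriting the 17 symbols of mtOtmtOtmtmtOtmtO one by one yields t mtO tmt mtO t mtO tmt mtO t mtO t mtO tmt mtO t mtO tmt; concatenated:

tmtOtmtmtOtmtOtmtmtOtmtOtmtOtmtmtOtmtOtmt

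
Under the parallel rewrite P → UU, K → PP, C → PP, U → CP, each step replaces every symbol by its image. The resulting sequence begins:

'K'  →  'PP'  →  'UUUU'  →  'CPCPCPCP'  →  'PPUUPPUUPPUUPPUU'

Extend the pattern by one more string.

UUUUCPCPUUUUCPCPUUUUCPCPUUUUCPCP

Replace each of the 16 characters of PPUUPPUUPPUUPPUU in place — UU UU CP CP UU UU CP CP UU UU CP CP UU UU CP CP — and concatenate.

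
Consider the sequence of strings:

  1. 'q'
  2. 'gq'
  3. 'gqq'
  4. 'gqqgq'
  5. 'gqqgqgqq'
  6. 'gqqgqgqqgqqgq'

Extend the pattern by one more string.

gqqgqgqqgqqgqgqqgqgqq

Each term (from the third on) is the previous term followed by the one before it: term 3 = gq·q = gqq.
The next term joins gqqgqgqqgqqgq and gqqgqgqq.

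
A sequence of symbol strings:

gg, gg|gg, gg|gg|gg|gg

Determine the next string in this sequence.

gg|gg|gg|gg|gg|gg|gg|gg

Every step duplicates the string with '|' between the halves.
One more doubling of gg|gg|gg|gg gives the answer.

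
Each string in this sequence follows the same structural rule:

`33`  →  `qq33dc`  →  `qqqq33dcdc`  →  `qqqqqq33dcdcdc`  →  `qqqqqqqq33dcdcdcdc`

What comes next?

qqqqqqqqqq33dcdcdcdcdc

s(k+1) = qq·s(k)·dc, so each term gains qq as a prefix and dc as a suffix.
One more step from qqqqqqqq33dcdcdcdc gives the answer.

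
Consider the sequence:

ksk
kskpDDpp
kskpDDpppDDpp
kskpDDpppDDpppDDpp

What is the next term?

kskpDDpppDDpppDDpppDDpp

Each term is the previous one with pDDpp appended.
One more step from kskpDDpppDDpppDDpp gives the answer.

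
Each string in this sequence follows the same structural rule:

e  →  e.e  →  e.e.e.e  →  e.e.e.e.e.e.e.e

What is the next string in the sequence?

e.e.e.e.e.e.e.e.e.e.e.e.e.e.e.e

s(k+1) = s(k)·.·s(k) — each term doubles the last with '.' between the halves.
One more doubling of e.e.e.e.e.e.e.e gives the answer.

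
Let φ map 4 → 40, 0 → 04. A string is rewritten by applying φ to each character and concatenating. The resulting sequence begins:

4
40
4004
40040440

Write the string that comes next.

Apply φ to 40040440 symbol by symbol: 4→40, 0→04, 0→04, 4→40, 0→04, 4→40, 4→40, 0→04; joined: 40 04 04 40 04 40 40 04.

4004044004404004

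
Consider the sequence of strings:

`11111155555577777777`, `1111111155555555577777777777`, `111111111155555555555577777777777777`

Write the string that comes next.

Term n consists of 2n+2 1's, followed by 3n 5's, followed by 3n+2 7's, where the shown terms are n = 2, 3, 4.
Setting n = 5 gives 12, 15, 17 characters in each block.

11111111111155555555555555577777777777777777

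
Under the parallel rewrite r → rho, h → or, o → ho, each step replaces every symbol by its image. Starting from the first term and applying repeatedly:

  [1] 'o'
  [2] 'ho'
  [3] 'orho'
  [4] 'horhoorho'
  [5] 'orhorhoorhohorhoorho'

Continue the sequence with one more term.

Replace each of the 20 characters of orhorhoorhohorhoorho in place — ho rho or ho rho or ho ho rho or ho or ho rho or ho ho rho or ho — and concatenate.

horhoorhorhoorhohorhoorhoorhorhoorhohorhoorho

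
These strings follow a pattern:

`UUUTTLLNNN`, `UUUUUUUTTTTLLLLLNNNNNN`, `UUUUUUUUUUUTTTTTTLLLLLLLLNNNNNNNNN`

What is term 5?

UUUUUUUUUUUUUUUUUUUTTTTTTTTTTLLLLLLLLLLLLLLNNNNNNNNNNNNNNN

The n-th term is 4n-1 U's then 2n T's then 3n-1 L's then 3n N's (n = 1, 2, …).
Setting n = 5 gives 19, 10, 14, 15 characters in each block.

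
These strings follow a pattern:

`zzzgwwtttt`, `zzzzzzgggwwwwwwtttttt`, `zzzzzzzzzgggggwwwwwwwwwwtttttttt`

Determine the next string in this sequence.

Reading off run lengths: z runs 3, 6, 9; g runs 1, 3, 5; w runs 2, 6, 10; t runs 4, 6, 8 — each is linear in n (n = 1, 2, …).
Setting n = 4 gives 12, 7, 14, 10 characters in each block.

zzzzzzzzzzzzgggggggwwwwwwwwwwwwwwtttttttttt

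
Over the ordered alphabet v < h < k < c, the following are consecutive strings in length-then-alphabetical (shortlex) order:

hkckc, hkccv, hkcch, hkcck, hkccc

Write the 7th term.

Advancing 2 positions from hkccc through hkccc → hcvvv reaches term 7.

hcvvh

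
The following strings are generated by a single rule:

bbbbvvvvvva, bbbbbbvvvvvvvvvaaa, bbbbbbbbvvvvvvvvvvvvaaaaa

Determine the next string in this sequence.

Each string has the form b^{2n+2} v^{3n+3} a^{2n-1} (n = 1, 2, …).
At n = 4 the blocks have lengths 10, 15, 7.

bbbbbbbbbbvvvvvvvvvvvvvvvaaaaaaa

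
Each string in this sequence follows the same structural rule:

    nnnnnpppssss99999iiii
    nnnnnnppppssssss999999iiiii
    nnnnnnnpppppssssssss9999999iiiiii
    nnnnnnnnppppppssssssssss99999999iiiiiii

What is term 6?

Term n consists of n+3 n's, followed by n+1 p's, followed by 2n s's, followed by n+3 9's, followed by n+2 i's, where the shown terms are n = 2, 3, 4, 5.
Setting n = 7 gives 10, 8, 14, 10, 9 characters in each block.

nnnnnnnnnnppppppppssssssssssssss9999999999iiiiiiiii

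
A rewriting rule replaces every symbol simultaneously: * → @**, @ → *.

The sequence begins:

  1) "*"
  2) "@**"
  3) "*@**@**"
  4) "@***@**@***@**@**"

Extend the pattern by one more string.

Replace each of the 17 characters of @***@**@***@**@** in place — * @** @** @** * @** @** * @** @** @** * @** @** * @** @** — and concatenate.

*@**@**@***@**@***@**@**@***@**@***@**@**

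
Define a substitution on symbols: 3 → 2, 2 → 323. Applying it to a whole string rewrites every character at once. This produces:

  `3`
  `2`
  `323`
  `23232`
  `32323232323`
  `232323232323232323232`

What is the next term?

Applying the rule to each of the 21 symbols of 232323232323232323232 gives the pieces 323 2 323 2 323 2 323 2 323 2 323 2 323 2 323 2 323 2 323 2 323, which concatenate to the answer.

3232323232323232323232323232323232323232323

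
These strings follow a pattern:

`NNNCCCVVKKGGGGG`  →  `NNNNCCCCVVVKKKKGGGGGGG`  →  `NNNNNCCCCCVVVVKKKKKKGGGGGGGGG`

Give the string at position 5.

NNNNNNNCCCCCCCVVVVVVKKKKKKKKKKGGGGGGGGGGGGG

Reading off run lengths: N runs 3, 4, 5; C runs 3, 4, 5; V runs 2, 3, 4; K runs 2, 4, 6; G runs 5, 7, 9 — each is linear in n, where the shown terms are n = 2, 3, 4.
For term 5, n = 6, so the run lengths are 7, 7, 6, 10, 13.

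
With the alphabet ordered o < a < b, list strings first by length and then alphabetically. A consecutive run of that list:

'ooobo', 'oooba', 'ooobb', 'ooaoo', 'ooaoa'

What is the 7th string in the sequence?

Stepping forward 2 times from ooaoa: ooaoa → ooaob, then the target.

ooaao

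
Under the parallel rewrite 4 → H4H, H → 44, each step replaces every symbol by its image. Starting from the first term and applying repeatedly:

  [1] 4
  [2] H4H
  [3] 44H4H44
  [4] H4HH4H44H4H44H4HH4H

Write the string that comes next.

44H4H4444H4H44H4HH4H44H4H44H4HH4H44H4H4444H4H44

Applying the rule to each of the 19 symbols of H4HH4H44H4H44H4HH4H gives the pieces 44 H4H 44 44 H4H 44 H4H H4H 44 H4H 44 H4H H4H 44 H4H 44 44 H4H 44, which concatenate to the answer.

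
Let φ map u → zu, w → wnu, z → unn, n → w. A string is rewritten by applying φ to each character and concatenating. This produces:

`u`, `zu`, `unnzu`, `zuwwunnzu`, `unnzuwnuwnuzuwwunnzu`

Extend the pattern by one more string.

Rewriting the 20 symbols of unnzuwnuwnuzuwwunnzu one by one yields zu w w unn zu wnu w zu wnu w zu unn zu wnu wnu zu w w unn zu; concatenated:

zuwwunnzuwnuwzuwnuwzuunnzuwnuwnuzuwwunnzu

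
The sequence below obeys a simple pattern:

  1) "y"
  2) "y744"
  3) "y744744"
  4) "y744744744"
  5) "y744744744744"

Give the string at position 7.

y744744744744744744

The strings grow by a fixed suffix 744 each time.
From y744744744744, 2 further steps: y744744744744 → y744744744744744 → (answer).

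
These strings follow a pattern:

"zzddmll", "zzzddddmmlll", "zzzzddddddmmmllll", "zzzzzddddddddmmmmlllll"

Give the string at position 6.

zzzzzzzddddddddddddmmmmmmlllllll

Term n consists of n+1 z's, followed by 2n d's, followed by n m's, followed by n+1 l's (n = 1, 2, …).
At n = 6 the blocks have lengths 7, 12, 6, 7.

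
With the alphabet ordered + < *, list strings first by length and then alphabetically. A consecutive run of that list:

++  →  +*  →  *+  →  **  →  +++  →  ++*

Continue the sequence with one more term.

Treat ++* as a base-2 numeral over the given alphabet and add one, carrying through any trailing *'s.

+*+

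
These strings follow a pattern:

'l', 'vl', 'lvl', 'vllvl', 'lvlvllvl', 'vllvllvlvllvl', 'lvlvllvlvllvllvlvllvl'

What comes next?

vllvllvlvllvllvlvllvlvllvllvlvllvl

Each term (from the third on) is the two preceding terms concatenated in order: term 3 = l·vl = lvl.
So term 8 is vllvllvlvllvl·lvlvllvlvllvllvlvllvl.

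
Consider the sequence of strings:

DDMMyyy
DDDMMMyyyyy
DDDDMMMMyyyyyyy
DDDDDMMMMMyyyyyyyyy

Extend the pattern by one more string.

DDDDDDMMMMMMyyyyyyyyyyy

Reading off run lengths: D runs 2, 3, 4, 5; M runs 2, 3, 4, 5; y runs 3, 5, 7, 9 — each is linear in n (n = 1, 2, …).
Setting n = 5 gives 6, 6, 11 characters in each block.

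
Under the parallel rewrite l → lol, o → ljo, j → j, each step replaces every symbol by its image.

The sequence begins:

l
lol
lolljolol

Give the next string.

Expanding lolljolol: l→lol, o→ljo, l→lol, l→lol, j→j, o→ljo, l→lol, o→ljo, l→lol. Concatenated: lol ljo lol lol j ljo lol ljo lol.

lolljololloljljololljolol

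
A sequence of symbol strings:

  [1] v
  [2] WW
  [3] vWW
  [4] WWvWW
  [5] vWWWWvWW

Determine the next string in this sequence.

WWvWWvWWWWvWW

This is a Fibonacci-style word recurrence s(k) = s(k−2)·s(k−1): e.g. v·WW = vWW.
Continuing: WWvWW · vWWWWvWW gives term 6.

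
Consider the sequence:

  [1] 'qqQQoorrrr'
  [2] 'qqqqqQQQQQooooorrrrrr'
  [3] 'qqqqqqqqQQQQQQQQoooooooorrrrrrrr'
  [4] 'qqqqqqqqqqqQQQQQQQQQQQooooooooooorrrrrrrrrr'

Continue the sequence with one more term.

Term n consists of 3n-1 q's, followed by 3n-1 Q's, followed by 3n-1 o's, followed by 2n+2 r's (n = 1, 2, …).
For the next term, n = 5, so the run lengths are 14, 14, 14, 12.

qqqqqqqqqqqqqqQQQQQQQQQQQQQQoooooooooooooorrrrrrrrrrrr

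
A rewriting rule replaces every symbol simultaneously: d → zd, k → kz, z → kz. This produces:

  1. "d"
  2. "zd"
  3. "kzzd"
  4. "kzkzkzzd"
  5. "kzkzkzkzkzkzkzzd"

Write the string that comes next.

Applying the rule to each of the 16 symbols of kzkzkzkzkzkzkzzd gives the pieces kz kz kz kz kz kz kz kz kz kz kz kz kz kz kz zd, which concatenate to the answer.

kzkzkzkzkzkzkzkzkzkzkzkzkzkzkzzd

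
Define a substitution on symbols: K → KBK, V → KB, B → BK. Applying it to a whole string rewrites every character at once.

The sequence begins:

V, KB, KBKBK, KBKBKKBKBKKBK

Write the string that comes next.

KBKBKKBKBKKBKKBKBKKBKBKKBKKBKBKKBK

Applying the rule to each of the 13 symbols of KBKBKKBKBKKBK gives the pieces KBK BK KBK BK KBK KBK BK KBK BK KBK KBK BK KBK, which concatenate to the answer.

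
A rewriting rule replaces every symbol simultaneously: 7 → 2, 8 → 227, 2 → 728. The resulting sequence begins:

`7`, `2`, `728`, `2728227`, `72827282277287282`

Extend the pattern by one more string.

27282277282728227728728227282272728227728

Applying the rule to each of the 17 symbols of 72827282277287282 gives the pieces 2 728 227 728 2 728 227 728 728 2 2 728 227 2 728 227 728, which concatenate to the answer.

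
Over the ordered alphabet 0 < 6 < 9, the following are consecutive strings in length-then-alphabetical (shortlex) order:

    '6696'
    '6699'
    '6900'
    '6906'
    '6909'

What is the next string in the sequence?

6960

Treat 6909 as a base-3 numeral over the given alphabet and add one, carrying through any trailing 9's.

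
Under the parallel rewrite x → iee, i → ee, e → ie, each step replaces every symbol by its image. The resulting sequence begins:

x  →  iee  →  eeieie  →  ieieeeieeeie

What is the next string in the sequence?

Expanding ieieeeieeeie: i→ee, e→ie, i→ee, e→ie, e→ie, e→ie, i→ee, e→ie, e→ie, e→ie, i→ee, e→ie. Concatenated: ee ie ee ie ie ie ee ie ie ie ee ie.

eeieeeieieieeeieieieeeie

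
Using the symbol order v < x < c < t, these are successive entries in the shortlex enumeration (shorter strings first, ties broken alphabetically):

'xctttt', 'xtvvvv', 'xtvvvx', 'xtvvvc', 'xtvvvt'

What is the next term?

xtvvxv

Treat xtvvvt as a base-4 numeral over the given alphabet and add one, carrying through any trailing t's.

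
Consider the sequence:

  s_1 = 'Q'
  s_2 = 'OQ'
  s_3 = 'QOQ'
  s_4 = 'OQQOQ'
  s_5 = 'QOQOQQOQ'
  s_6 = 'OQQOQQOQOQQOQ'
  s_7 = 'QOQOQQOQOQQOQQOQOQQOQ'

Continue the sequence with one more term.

OQQOQQOQOQQOQQOQOQQOQOQQOQQOQOQQOQ

From term 3 onward, concatenate the second-to-last term with the last: Q·OQ = QOQ, OQ·QOQ = OQQOQ, …
Continuing: OQQOQQOQOQQOQ · QOQOQQOQOQQOQQOQOQQOQ gives term 8.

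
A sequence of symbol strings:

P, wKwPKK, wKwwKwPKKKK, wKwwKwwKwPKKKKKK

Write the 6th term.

Every step adds wKw to the front and KK to the end of the previous string.
From wKwwKwwKwPKKKKKK, 2 further steps: wKwwKwwKwPKKKKKK → wKwwKwwKwwKwPKKKKKKKK → (answer).

wKwwKwwKwwKwwKwPKKKKKKKKKK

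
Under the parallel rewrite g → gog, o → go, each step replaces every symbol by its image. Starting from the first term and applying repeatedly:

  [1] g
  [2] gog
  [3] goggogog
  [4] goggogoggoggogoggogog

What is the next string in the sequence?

Rewriting the 21 symbols of goggogoggoggogoggogog one by one yields gog go gog gog go gog go gog gog go gog gog go gog go gog gog go gog go gog; concatenated:

goggogoggoggogoggogoggoggogoggoggogoggogoggoggogoggogog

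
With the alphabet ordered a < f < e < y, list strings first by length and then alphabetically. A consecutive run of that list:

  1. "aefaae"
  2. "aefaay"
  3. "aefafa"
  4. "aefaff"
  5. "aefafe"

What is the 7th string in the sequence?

Stepping forward 2 times from aefafe: aefafe → aefafy, then the target.

aefaea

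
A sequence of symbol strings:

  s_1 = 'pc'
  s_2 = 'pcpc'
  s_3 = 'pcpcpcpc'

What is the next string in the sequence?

Each string is two copies of the previous one concatenated.
Doubling pcpcpcpc:

pcpcpcpcpcpcpcpc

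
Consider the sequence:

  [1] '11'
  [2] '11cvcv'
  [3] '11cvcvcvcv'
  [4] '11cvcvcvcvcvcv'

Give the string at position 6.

Every step adds cvcv to the end: s(k+1) = s(k)·cvcv.
From 11cvcvcvcvcvcv, 2 further steps: 11cvcvcvcvcvcv → 11cvcvcvcvcvcvcvcv → (answer).

11cvcvcvcvcvcvcvcvcvcv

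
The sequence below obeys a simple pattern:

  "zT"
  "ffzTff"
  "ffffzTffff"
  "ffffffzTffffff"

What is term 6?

Every step adds ff to the front and ff to the end of the previous string.
From ffffffzTffffff, 2 further steps: ffffffzTffffff → ffffffffzTffffffff → (answer).

ffffffffffzTffffffffff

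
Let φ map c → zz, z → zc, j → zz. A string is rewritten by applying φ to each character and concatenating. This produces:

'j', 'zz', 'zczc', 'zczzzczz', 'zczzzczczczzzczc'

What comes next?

zczzzczczczzzczzzczzzczczczzzczz

Replace each of the 16 characters of zczzzczczczzzczc in place — zc zz zc zc zc zz zc zz zc zz zc zc zc zz zc zz — and concatenate.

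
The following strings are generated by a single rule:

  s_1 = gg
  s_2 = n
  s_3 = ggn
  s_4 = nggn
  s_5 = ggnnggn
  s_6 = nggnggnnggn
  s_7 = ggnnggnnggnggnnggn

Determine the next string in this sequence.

nggnggnnggnggnnggnnggnggnnggn

Each term (from the third on) is the two preceding terms concatenated in order: term 3 = gg·n = ggn.
So term 8 is nggnggnnggn·ggnnggnnggnggnnggn.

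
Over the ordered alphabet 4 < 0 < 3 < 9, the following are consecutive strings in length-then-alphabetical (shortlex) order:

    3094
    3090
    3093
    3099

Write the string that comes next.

3344

Find the rightmost character of 3099 below 9, bump it to the next letter, and reset everything to its right to 4.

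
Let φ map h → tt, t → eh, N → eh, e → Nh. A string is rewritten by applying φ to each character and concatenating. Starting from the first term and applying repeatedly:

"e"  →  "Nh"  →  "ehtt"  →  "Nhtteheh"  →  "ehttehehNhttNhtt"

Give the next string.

NhttehehNhttNhttehttehehehtteheh

φ(ehttehehNhttNhtt) expands symbol-by-symbol to Nh tt eh eh Nh tt Nh tt eh tt eh eh eh tt eh eh; joining the 16 pieces gives the next term.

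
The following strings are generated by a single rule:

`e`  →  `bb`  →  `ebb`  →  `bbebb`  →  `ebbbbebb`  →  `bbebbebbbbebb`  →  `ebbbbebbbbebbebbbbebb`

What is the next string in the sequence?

From term 3 onward, concatenate the second-to-last term with the last: e·bb = ebb, bb·ebb = bbebb, …
Continuing: bbebbebbbbebb · ebbbbebbbbebbebbbbebb gives term 8.

bbebbebbbbebbebbbbebbbbebbebbbbebb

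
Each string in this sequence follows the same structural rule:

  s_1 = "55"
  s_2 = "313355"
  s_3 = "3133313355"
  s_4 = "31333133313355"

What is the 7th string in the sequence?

The strings grow by a fixed prefix 3133 each time.
From 31333133313355, 3 further steps: 31333133313355 → 313331333133313355 → 3133313331333133313355 → (answer).

31333133313331333133313355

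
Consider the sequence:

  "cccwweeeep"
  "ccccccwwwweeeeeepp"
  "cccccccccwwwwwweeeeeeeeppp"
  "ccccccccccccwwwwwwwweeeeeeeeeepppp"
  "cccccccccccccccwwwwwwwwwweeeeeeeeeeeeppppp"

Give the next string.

Each string has the form c^{3n} w^{2n} e^{2n+2} p^{n} (n = 1, 2, …).
At n = 6 the blocks have lengths 18, 12, 14, 6.

ccccccccccccccccccwwwwwwwwwwwweeeeeeeeeeeeeepppppp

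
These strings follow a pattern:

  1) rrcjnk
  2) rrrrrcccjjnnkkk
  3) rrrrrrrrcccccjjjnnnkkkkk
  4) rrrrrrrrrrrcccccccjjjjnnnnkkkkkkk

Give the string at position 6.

Each string has the form r^{3n-1} c^{2n-1} j^{n} n^{n} k^{2n-1} (n = 1, 2, …).
At n = 6 the blocks have lengths 17, 11, 6, 6, 11.

rrrrrrrrrrrrrrrrrcccccccccccjjjjjjnnnnnnkkkkkkkkkkk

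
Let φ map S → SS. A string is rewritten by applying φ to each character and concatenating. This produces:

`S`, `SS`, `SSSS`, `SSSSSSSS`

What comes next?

SSSSSSSSSSSSSSSS

Rewriting each symbol of SSSSSSSS: S→SS, S→SS, S→SS, S→SS, S→SS, S→SS, S→SS, S→SS, which concatenates to SS SS SS SS SS SS SS SS.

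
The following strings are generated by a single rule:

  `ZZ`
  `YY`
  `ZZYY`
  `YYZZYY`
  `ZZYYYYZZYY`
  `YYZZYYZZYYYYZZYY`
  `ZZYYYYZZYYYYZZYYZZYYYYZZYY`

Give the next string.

From term 3 onward, concatenate the second-to-last term with the last: ZZ·YY = ZZYY, YY·ZZYY = YYZZYY, …
The next term joins YYZZYYZZYYYYZZYY and ZZYYYYZZYYYYZZYYZZYYYYZZYY.

YYZZYYZZYYYYZZYYZZYYYYZZYYYYZZYYZZYYYYZZYY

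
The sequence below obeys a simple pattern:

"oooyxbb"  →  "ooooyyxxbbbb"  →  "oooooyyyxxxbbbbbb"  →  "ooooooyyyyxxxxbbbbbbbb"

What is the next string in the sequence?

oooooooyyyyyxxxxxbbbbbbbbbb

Reading off run lengths: o runs 3, 4, 5, 6; y runs 1, 2, 3, 4; x runs 1, 2, 3, 4; b runs 2, 4, 6, 8 — each is linear in n (n = 1, 2, …).
For the next term, n = 5, so the run lengths are 7, 5, 5, 10.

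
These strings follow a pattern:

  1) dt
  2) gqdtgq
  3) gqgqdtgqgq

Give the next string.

gqgqgqdtgqgqgq

s(k+1) = gq·s(k)·gq, so each term gains gq as a prefix and gq as a suffix.
One more step from gqgqdtgqgq gives the answer.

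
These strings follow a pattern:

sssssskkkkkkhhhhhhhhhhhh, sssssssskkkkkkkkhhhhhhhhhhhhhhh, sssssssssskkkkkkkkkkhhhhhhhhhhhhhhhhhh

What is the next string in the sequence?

sssssssssssskkkkkkkkkkkkhhhhhhhhhhhhhhhhhhhhh

The n-th term is 2n s's then 2n k's then 3n+3 h's, where the shown terms are n = 3, 4, 5.
At n = 6 the blocks have lengths 12, 12, 21.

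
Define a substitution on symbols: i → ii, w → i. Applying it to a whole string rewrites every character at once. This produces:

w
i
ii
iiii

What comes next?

iiiiiiii

Rewriting each symbol of iiii: i→ii, i→ii, i→ii, i→ii, which concatenates to ii ii ii ii.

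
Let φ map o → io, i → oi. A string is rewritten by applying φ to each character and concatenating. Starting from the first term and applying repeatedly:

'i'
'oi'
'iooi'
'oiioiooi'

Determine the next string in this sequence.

iooioiiooiioiooi

Apply φ to oiioiooi symbol by symbol: o→io, i→oi, i→oi, o→io, i→oi, o→io, o→io, i→oi; joined: io oi oi io oi io io oi.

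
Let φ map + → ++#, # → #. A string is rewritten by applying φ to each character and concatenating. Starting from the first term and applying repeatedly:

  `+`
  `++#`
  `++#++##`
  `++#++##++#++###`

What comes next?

++#++##++#++###++#++##++#++####

φ(++#++##++#++###) expands symbol-by-symbol to ++# ++# # ++# ++# # # ++# ++# # ++# ++# # # #; joining the 15 pieces gives the next term.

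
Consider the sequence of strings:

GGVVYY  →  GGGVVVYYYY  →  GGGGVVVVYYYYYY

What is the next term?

GGGGGVVVVVYYYYYYYY

Term n consists of n+1 G's, followed by n+1 V's, followed by 2n Y's (n = 1, 2, …).
Setting n = 4 gives 5, 5, 8 characters in each block.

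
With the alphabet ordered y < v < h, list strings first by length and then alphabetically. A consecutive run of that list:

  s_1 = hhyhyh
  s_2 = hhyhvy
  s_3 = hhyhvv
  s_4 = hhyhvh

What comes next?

hhyhhy

The successor of hhyhvh increments the rightmost position that isn't already h and resets every position after it to y.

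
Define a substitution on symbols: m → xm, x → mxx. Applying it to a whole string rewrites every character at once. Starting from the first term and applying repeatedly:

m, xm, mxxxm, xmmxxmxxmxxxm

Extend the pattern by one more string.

mxxxmxmmxxmxxxmmxxmxxxmmxxmxxmxxxm

Replace each of the 13 characters of xmmxxmxxmxxxm in place — mxx xm xm mxx mxx xm mxx mxx xm mxx mxx mxx xm — and concatenate.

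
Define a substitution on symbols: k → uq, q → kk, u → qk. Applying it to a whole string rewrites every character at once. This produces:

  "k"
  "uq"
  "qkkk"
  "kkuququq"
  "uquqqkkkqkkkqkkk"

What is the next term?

φ(uquqqkkkqkkkqkkk) expands symbol-by-symbol to qk kk qk kk kk uq uq uq kk uq uq uq kk uq uq uq; joining the 16 pieces gives the next term.

qkkkqkkkkkuququqkkuququqkkuququq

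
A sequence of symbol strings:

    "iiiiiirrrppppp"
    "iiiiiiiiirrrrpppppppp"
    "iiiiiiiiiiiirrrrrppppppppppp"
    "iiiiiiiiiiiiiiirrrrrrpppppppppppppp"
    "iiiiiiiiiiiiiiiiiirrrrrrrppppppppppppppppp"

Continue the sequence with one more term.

Each string has the form i^{3n+3} r^{n+2} p^{3n+2} (n = 1, 2, …).
For the next term, n = 6, so the run lengths are 21, 8, 20.

iiiiiiiiiiiiiiiiiiiiirrrrrrrrpppppppppppppppppppp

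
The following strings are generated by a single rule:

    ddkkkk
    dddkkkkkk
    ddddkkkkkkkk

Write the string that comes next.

Each string has the form d^{n} k^{2n}, where the shown terms are n = 2, 3, 4.
For the next term, n = 5, so the run lengths are 5, 10.

dddddkkkkkkkkkk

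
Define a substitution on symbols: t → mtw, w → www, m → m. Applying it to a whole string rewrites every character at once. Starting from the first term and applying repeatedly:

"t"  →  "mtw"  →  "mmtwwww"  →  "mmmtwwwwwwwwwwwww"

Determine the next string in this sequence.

mmmmtwwwwwwwwwwwwwwwwwwwwwwwwwwwwwwwwwwwwwwww

Replace each of the 17 characters of mmmtwwwwwwwwwwwww in place — m m m mtw www www www www www www www www www www www www www — and concatenate.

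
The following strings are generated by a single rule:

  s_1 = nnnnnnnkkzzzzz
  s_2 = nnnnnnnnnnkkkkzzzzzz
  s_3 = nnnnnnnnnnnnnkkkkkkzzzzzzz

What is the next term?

nnnnnnnnnnnnnnnnkkkkkkkkzzzzzzzz

The n-th term is 3n+1 n's then 2n-2 k's then n+3 z's, where the shown terms are n = 2, 3, 4.
Setting n = 5 gives 16, 8, 8 characters in each block.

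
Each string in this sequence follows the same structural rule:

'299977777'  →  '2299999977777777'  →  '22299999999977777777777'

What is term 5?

2222299999999999999977777777777777777

The n-th term is n 2's then 3n 9's then 3n+2 7's (n = 1, 2, …).
For term 5, n = 5, so the run lengths are 5, 15, 17.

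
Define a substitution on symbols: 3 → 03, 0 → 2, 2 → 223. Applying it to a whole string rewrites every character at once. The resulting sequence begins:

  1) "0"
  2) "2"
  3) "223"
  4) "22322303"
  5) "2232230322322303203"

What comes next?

22322303223223032032232230322322303203223203

φ(2232230322322303203) expands symbol-by-symbol to 223 223 03 223 223 03 2 03 223 223 03 223 223 03 2 03 223 2 03; joining the 19 pieces gives the next term.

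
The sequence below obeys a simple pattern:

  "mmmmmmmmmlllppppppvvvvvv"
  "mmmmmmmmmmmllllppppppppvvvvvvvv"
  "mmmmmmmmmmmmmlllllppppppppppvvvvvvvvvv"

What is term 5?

mmmmmmmmmmmmmmmmmlllllllppppppppppppppvvvvvvvvvvvvvv

Each string has the form m^{2n+3} l^{n} p^{2n} v^{2n}, where the shown terms are n = 3, 4, 5.
For term 5, n = 7, so the run lengths are 17, 7, 14, 14.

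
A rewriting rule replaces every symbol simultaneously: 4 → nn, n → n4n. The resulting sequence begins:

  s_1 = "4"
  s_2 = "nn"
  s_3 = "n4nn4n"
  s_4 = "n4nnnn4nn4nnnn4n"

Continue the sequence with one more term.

Applying the rule to each of the 16 symbols of n4nnnn4nn4nnnn4n gives the pieces n4n nn n4n n4n n4n n4n nn n4n n4n nn n4n n4n n4n n4n nn n4n, which concatenate to the answer.

n4nnnn4nn4nn4nn4nnnn4nn4nnnn4nn4nn4nn4nnnn4n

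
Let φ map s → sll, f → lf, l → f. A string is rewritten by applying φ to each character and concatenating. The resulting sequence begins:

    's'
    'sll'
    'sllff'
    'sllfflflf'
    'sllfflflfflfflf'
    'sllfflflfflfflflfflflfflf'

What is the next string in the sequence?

Replace each of the 25 characters of sllfflflfflfflflfflflfflf in place — sll f f lf lf f lf f lf lf f lf lf f lf f lf lf f lf f lf lf f lf — and concatenate.

sllfflflfflfflflfflflfflfflflfflfflflfflf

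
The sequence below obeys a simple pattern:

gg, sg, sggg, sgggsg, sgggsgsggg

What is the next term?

This is a Fibonacci-style word recurrence s(k) = s(k−1)·s(k−2): e.g. sg·gg = sggg.
So term 6 is sgggsgsggg·sgggsg.

sgggsgsgggsgggsg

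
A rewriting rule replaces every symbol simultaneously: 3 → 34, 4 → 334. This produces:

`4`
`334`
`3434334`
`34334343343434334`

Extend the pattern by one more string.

Rewriting the 17 symbols of 34334343343434334 one by one yields 34 334 34 34 334 34 334 34 34 334 34 334 34 334 34 34 334; concatenated:

34334343433434334343433434334343343434334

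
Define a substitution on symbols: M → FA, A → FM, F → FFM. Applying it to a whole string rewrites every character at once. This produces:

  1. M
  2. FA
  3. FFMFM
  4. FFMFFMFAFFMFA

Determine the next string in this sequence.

Rewriting the 13 symbols of FFMFFMFAFFMFA one by one yields FFM FFM FA FFM FFM FA FFM FM FFM FFM FA FFM FM; concatenated:

FFMFFMFAFFMFFMFAFFMFMFFMFFMFAFFMFM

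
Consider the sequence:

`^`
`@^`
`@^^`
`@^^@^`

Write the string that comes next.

@^^@^@^^

Each term (from the third on) is the previous term followed by the one before it: term 3 = @^·^ = @^^.
The next term joins @^^@^ and @^^.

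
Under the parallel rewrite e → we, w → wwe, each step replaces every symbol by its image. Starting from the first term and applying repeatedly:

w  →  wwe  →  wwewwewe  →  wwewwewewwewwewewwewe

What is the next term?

Rewriting the 21 symbols of wwewwewewwewwewewwewe one by one yields wwe wwe we wwe wwe we wwe we wwe wwe we wwe wwe we wwe we wwe wwe we wwe we; concatenated:

wwewwewewwewwewewwewewwewwewewwewwewewwewewwewwewewwewe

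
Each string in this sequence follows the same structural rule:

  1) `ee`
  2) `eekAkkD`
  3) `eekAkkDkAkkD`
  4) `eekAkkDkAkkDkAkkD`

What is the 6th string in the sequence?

Each term is the previous one with kAkkD appended.
From eekAkkDkAkkDkAkkD, 2 further steps: eekAkkDkAkkDkAkkD → eekAkkDkAkkDkAkkDkAkkD → (answer).

eekAkkDkAkkDkAkkDkAkkDkAkkD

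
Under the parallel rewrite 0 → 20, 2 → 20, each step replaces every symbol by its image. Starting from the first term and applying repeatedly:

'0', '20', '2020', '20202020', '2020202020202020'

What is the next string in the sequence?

20202020202020202020202020202020

φ(2020202020202020) expands symbol-by-symbol to 20 20 20 20 20 20 20 20 20 20 20 20 20 20 20 20; joining the 16 pieces gives the next term.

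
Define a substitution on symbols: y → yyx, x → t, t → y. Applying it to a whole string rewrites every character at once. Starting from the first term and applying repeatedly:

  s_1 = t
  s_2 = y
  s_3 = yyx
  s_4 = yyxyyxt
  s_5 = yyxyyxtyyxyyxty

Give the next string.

yyxyyxtyyxyyxtyyyxyyxtyyxyyxtyyyx

Replace each of the 15 characters of yyxyyxtyyxyyxty in place — yyx yyx t yyx yyx t y yyx yyx t yyx yyx t y yyx — and concatenate.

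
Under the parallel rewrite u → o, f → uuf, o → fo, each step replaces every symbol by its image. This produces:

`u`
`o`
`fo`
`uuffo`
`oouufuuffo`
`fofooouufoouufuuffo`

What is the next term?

Replace each of the 19 characters of fofooouufoouufuuffo in place — uuf fo uuf fo fo fo o o uuf fo fo o o uuf o o uuf uuf fo — and concatenate.

uuffouuffofofooouuffofooouufoouufuuffo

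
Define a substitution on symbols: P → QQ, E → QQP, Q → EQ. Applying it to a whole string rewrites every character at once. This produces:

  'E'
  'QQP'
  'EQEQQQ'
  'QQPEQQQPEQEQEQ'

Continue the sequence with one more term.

EQEQQQQQPEQEQEQQQQQPEQQQPEQQQPEQ

φ(QQPEQQQPEQEQEQ) expands symbol-by-symbol to EQ EQ QQ QQP EQ EQ EQ QQ QQP EQ QQP EQ QQP EQ; joining the 14 pieces gives the next term.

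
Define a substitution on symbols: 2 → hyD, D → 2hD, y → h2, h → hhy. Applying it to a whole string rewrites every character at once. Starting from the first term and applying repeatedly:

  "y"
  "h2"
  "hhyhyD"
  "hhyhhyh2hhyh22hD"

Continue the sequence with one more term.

hhyhhyh2hhyhhyh2hhyhyDhhyhhyh2hhyhyDhyDhhy2hD

Applying the rule to each of the 16 symbols of hhyhhyh2hhyh22hD gives the pieces hhy hhy h2 hhy hhy h2 hhy hyD hhy hhy h2 hhy hyD hyD hhy 2hD, which concatenate to the answer.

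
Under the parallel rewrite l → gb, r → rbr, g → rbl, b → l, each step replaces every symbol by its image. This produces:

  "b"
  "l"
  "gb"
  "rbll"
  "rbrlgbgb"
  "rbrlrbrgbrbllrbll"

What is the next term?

rbrlrbrgbrbrlrbrrbllrbrlgbgbrbrlgbgb

φ(rbrlrbrgbrbllrbll) expands symbol-by-symbol to rbr l rbr gb rbr l rbr rbl l rbr l gb gb rbr l gb gb; joining the 17 pieces gives the next term.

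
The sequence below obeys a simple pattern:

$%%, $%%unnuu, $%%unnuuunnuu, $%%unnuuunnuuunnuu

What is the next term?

The strings grow by a fixed suffix unnuu each time.
One more step from $%%unnuuunnuuunnuu gives the answer.

$%%unnuuunnuuunnuuunnuu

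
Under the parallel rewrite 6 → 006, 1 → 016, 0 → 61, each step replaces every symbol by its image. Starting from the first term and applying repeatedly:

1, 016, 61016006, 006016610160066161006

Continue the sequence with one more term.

Applying the rule to each of the 21 symbols of 006016610160066161006 gives the pieces 61 61 006 61 016 006 006 016 61 016 006 61 61 006 006 016 006 016 61 61 006, which concatenate to the answer.

6161006610160060060166101600661610060060160060166161006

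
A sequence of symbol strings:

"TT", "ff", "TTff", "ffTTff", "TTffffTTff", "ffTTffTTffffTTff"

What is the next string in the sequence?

TTffffTTffffTTffTTffffTTff

Each term (from the third on) is the two preceding terms concatenated in order: term 3 = TT·ff = TTff.
So term 7 is TTffffTTff·ffTTffTTffffTTff.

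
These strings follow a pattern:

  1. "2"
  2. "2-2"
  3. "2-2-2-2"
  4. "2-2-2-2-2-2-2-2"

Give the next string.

Every step duplicates the string with '-' between the halves.
One more doubling of 2-2-2-2-2-2-2-2 gives the answer.

2-2-2-2-2-2-2-2-2-2-2-2-2-2-2-2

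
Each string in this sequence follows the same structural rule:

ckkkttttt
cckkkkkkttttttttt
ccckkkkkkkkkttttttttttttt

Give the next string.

cccckkkkkkkkkkkkttttttttttttttttt

Reading off run lengths: c runs 1, 2, 3; k runs 3, 6, 9; t runs 5, 9, 13 — each is linear in n (n = 1, 2, …).
For the next term, n = 4, so the run lengths are 4, 12, 17.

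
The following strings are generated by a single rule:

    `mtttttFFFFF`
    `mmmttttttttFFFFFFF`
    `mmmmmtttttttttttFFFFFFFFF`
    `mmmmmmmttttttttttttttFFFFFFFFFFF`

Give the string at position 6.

Each string has the form m^{2n-1} t^{3n+2} F^{2n+3} (n = 1, 2, …).
At n = 6 the blocks have lengths 11, 20, 15.

mmmmmmmmmmmttttttttttttttttttttFFFFFFFFFFFFFFF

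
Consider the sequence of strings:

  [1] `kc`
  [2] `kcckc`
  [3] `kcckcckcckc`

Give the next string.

kcckcckcckcckcckcckcckc

Each string is two copies of the previous one joined by 'c'.
So the next term is two copies of kcckcckcckc with 'c' between the halves.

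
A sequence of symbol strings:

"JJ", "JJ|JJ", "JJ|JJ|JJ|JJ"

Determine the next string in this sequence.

JJ|JJ|JJ|JJ|JJ|JJ|JJ|JJ

Every step duplicates the string with '|' between the halves.
One more doubling of JJ|JJ|JJ|JJ gives the answer.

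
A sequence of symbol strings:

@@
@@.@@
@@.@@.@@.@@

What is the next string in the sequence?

@@.@@.@@.@@.@@.@@.@@.@@

Every step duplicates the string with '.' between the halves.
One more doubling of @@.@@.@@.@@ gives the answer.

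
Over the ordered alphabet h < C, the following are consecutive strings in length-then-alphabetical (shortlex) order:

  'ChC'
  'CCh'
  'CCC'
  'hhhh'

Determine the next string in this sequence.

hhhC

Find the rightmost character of hhhh below C, bump it to the next letter, and reset everything to its right to h.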